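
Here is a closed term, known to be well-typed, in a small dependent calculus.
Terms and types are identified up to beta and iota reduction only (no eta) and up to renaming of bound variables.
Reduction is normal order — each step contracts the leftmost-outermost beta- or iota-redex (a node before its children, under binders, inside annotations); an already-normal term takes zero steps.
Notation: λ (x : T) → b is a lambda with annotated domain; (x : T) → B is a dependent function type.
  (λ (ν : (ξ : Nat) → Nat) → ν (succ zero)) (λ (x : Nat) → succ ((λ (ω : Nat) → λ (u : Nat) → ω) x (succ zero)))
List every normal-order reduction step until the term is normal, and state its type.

normal-order reduction sequence:
  (λ (ν : (ξ : Nat) → Nat) → ν (succ zero)) (λ (x : Nat) → succ ((λ (ω : Nat) → λ (u : Nat) → ω) x (succ zero)))
  ~> (λ (ν : Nat) → succ ((λ (ξ : Nat) → λ (x : Nat) → ξ) ν (succ zero))) (succ zero)
  ~> succ ((λ (ν : Nat) → λ (ξ : Nat) → ν) (succ zero) (succ zero))
  ~> succ ((λ (ν : Nat) → succ zero) (succ zero))
  ~> succ (succ zero)
inferred type:
  Nat


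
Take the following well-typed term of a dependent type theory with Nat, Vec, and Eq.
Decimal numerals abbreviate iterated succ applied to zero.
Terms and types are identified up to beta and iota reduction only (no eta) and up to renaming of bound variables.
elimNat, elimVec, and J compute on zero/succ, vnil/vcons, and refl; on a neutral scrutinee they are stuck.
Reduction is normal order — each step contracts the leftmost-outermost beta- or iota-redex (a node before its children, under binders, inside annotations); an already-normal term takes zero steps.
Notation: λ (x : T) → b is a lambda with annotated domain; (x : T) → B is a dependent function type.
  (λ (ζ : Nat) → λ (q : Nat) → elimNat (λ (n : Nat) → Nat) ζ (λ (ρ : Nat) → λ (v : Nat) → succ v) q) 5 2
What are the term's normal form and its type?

reduced normal form:
  7
the term's type:
  Nat


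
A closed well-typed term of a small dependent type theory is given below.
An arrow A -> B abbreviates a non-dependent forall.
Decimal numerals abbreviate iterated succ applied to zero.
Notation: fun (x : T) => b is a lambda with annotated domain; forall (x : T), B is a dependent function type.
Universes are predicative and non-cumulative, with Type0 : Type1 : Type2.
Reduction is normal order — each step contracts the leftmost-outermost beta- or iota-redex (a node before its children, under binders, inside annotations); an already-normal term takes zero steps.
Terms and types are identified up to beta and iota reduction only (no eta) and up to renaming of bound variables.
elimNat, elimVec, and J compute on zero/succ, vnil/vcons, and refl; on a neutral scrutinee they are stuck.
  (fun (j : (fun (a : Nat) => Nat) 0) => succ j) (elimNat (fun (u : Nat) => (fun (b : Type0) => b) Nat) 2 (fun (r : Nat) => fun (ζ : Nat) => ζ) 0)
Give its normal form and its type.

reduced normal form:
  3
inferred type:
  Nat
observation: contracting a beta-redex first, the term normalizes in 2 steps.


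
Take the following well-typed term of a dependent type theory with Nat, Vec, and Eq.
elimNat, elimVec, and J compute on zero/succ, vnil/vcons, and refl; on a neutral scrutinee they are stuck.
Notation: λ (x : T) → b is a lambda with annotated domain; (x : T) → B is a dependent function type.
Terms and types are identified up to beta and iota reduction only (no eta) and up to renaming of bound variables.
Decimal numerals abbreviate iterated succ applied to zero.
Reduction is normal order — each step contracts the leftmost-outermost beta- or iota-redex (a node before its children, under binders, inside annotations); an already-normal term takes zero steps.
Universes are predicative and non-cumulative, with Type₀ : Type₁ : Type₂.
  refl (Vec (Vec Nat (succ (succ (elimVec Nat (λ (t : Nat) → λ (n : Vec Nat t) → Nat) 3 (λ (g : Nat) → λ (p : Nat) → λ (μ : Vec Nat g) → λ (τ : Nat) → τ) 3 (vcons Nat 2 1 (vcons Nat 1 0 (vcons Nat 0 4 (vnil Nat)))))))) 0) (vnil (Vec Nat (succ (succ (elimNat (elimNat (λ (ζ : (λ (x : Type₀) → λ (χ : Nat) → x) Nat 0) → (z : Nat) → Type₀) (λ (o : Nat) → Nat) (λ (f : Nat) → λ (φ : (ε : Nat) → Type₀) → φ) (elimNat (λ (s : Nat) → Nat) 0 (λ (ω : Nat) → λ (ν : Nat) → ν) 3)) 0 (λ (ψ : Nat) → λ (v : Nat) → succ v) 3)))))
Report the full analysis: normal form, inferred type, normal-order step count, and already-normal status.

normal form:
  refl (Vec (Vec Nat 5) 0) (vnil (Vec Nat 5))
the term's type:
  Eq (Vec (Vec Nat 5) 0) (vnil (Vec Nat 5)) (vnil (Vec Nat 5))
normal-order step count: 26
term was already normal: no
first redex: an elimVec iota-redex


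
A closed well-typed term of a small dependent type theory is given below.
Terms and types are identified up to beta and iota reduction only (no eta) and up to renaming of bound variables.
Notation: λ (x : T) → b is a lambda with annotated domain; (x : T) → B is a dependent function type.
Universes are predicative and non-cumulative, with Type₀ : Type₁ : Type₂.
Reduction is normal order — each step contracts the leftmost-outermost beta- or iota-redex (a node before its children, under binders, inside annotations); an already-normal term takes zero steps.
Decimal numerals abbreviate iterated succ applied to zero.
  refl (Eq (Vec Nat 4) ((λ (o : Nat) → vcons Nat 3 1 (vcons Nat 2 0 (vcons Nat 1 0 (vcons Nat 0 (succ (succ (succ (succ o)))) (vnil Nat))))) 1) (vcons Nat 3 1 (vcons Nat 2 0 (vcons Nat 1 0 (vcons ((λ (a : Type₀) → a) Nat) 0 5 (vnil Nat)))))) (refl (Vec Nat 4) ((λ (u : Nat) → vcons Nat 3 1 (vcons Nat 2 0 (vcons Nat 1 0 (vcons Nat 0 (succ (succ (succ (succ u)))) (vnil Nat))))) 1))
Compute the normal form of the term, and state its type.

resulting normal form:
  refl (Eq (Vec Nat 4) (vcons Nat 3 1 (vcons Nat 2 0 (vcons Nat 1 0 (vcons Nat 0 5 (vnil Nat))))) (vcons Nat 3 1 (vcons Nat 2 0 (vcons Nat 1 0 (vcons Nat 0 5 (vnil Nat)))))) (refl (Vec Nat 4) (vcons Nat 3 1 (vcons Nat 2 0 (vcons Nat 1 0 (vcons Nat 0 5 (vnil Nat))))))
type:
  Eq (Eq (Vec Nat 4) (vcons Nat 3 1 (vcons Nat 2 0 (vcons Nat 1 0 (vcons Nat 0 5 (vnil Nat))))) (vcons Nat 3 1 (vcons Nat 2 0 (vcons Nat 1 0 (vcons Nat 0 5 (vnil Nat)))))) (refl (Vec Nat 4) (vcons Nat 3 1 (vcons Nat 2 0 (vcons Nat 1 0 (vcons Nat 0 5 (vnil Nat)))))) (refl (Vec Nat 4) (vcons Nat 3 1 (vcons Nat 2 0 (vcons Nat 1 0 (vcons Nat 0 5 (vnil Nat))))))
observation: 3 normal-order steps separate the term from its normal form.


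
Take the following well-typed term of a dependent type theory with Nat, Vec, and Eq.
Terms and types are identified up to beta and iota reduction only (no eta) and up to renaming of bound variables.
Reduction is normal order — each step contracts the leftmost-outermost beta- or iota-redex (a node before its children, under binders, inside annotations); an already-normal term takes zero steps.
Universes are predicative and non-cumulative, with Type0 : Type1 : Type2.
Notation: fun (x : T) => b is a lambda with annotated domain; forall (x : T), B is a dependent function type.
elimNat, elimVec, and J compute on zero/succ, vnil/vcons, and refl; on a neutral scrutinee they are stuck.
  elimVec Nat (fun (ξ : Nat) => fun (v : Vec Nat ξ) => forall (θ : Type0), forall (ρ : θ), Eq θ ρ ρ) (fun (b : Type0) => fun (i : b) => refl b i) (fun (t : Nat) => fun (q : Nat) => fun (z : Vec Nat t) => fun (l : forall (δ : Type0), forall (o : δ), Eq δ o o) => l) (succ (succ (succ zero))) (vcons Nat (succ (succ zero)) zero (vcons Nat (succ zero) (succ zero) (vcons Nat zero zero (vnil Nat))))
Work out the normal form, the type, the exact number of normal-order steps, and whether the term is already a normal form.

normal form:
  fun (ξ : Type0) => fun (v : ξ) => refl ξ v
type:
  forall (ξ : Type0), forall (v : ξ), Eq ξ v v
normal-order step count: 16
started in normal form: no
first contracted redex: an elimVec iota-redex


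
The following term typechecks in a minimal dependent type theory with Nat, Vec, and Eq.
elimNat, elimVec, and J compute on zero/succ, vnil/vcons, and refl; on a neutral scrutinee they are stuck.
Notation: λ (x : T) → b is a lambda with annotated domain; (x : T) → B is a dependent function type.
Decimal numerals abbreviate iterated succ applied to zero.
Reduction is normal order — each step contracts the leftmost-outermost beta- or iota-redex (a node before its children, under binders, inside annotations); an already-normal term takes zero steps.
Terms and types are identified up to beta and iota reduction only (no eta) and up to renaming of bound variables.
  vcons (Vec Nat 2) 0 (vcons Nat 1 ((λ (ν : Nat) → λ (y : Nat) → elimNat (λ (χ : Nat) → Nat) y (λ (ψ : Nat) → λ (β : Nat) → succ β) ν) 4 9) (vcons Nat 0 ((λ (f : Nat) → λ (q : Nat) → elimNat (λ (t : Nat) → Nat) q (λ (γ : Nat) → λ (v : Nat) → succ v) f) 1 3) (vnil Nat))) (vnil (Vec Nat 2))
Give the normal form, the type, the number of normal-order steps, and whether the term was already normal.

reduced normal form:
  vcons (Vec Nat 2) 0 (vcons Nat 1 13 (vcons Nat 0 4 (vnil Nat))) (vnil (Vec Nat 2))
type:
  Vec (Vec Nat 2) 1
reduction steps (normal order): 21
term was already normal: no
first redex: a beta-redex


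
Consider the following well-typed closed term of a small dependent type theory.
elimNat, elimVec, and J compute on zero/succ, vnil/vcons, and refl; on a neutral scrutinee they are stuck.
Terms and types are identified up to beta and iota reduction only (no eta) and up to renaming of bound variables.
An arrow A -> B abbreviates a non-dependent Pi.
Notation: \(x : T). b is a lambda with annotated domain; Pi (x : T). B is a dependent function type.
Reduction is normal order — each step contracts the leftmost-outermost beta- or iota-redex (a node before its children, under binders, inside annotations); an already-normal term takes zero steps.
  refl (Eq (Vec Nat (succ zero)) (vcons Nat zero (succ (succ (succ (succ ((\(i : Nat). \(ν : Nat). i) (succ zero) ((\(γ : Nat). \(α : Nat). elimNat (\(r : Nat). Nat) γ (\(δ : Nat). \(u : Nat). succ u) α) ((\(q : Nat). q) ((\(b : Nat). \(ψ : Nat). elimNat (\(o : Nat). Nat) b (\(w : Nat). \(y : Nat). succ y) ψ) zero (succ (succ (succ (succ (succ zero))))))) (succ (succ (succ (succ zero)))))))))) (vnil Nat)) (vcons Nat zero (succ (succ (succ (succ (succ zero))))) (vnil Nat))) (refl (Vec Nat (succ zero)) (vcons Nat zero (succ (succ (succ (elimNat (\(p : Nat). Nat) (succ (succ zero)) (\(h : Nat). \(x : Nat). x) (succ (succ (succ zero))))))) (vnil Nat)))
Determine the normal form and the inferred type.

normal form:
  refl (Eq (Vec Nat (succ zero)) (vcons Nat zero (succ (succ (succ (succ (succ zero))))) (vnil Nat)) (vcons Nat zero (succ (succ (succ (succ (succ zero))))) (vnil Nat))) (refl (Vec Nat (succ zero)) (vcons Nat zero (succ (succ (succ (succ (succ zero))))) (vnil Nat)))
type:
  Eq (Eq (Vec Nat (succ zero)) (vcons Nat zero (succ (succ (succ (succ (succ zero))))) (vnil Nat)) (vcons Nat zero (succ (succ (succ (succ (succ zero))))) (vnil Nat))) (refl (Vec Nat (succ zero)) (vcons Nat zero (succ (succ (succ (succ (succ zero))))) (vnil Nat))) (refl (Vec Nat (succ zero)) (vcons Nat zero (succ (succ (succ (succ (succ zero))))) (vnil Nat)))


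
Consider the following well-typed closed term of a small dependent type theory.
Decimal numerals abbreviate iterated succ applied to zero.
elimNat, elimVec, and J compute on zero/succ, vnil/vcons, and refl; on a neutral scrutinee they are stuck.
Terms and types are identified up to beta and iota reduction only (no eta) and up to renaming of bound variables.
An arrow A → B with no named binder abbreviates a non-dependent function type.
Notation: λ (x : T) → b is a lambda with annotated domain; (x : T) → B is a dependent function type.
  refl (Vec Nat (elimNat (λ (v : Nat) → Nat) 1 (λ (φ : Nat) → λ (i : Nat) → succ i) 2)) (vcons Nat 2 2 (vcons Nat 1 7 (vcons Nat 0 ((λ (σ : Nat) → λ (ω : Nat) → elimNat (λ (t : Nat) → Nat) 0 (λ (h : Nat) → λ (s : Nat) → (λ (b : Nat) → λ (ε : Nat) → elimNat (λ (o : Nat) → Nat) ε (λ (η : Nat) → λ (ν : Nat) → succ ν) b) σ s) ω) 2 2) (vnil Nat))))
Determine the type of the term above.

inferred type:
  Eq (Vec Nat 3) (vcons Nat 2 2 (vcons Nat 1 7 (vcons Nat 0 4 (vnil Nat)))) (vcons Nat 2 2 (vcons Nat 1 7 (vcons Nat 0 4 (vnil Nat))))


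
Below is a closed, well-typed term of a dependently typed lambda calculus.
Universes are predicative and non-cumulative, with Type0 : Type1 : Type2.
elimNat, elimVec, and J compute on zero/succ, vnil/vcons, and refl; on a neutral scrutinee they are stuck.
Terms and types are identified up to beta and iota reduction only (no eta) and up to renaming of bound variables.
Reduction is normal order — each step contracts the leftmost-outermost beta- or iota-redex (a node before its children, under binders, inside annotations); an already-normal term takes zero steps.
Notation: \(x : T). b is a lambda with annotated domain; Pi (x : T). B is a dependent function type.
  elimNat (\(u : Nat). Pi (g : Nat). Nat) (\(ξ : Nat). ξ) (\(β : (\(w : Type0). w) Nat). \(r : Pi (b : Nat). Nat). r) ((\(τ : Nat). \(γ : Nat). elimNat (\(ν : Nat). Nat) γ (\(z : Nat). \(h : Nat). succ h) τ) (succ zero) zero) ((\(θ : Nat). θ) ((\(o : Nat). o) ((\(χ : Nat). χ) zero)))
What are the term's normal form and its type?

resulting normal form:
  zero
inferred type:
  Nat


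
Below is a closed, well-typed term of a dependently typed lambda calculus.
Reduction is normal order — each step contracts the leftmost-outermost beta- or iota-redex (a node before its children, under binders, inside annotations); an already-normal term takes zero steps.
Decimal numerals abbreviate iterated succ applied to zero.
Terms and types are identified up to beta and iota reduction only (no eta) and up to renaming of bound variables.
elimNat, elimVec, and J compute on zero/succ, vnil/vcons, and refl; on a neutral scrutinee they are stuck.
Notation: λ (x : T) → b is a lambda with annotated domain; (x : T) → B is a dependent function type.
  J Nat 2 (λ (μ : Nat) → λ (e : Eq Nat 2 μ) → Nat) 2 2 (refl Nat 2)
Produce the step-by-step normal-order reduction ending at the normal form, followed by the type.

normal-order reduction sequence:
  J Nat 2 (λ (μ : Nat) → λ (e : Eq Nat 2 μ) → Nat) 2 2 (refl Nat 2)
  ~> 2
type:
  Nat


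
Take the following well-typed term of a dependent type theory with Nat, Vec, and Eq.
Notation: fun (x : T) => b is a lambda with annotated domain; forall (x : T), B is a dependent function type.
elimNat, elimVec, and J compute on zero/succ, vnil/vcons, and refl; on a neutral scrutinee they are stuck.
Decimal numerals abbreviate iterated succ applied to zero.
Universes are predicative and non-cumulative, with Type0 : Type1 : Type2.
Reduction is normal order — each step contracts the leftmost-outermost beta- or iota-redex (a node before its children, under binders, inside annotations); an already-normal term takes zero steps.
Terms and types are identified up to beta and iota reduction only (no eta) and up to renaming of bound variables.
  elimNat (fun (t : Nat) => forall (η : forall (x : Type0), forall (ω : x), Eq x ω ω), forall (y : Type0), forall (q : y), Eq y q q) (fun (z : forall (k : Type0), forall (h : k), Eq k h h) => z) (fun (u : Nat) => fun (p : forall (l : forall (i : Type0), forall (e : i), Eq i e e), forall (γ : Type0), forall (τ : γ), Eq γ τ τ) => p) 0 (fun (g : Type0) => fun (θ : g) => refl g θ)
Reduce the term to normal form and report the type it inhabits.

resulting normal form:
  fun (t : Type0) => fun (η : t) => refl t η
inferred type:
  forall (t : Type0), forall (η : t), Eq t η η
observation: contracting an elimNat iota-redex first, the term normalizes in 2 steps.


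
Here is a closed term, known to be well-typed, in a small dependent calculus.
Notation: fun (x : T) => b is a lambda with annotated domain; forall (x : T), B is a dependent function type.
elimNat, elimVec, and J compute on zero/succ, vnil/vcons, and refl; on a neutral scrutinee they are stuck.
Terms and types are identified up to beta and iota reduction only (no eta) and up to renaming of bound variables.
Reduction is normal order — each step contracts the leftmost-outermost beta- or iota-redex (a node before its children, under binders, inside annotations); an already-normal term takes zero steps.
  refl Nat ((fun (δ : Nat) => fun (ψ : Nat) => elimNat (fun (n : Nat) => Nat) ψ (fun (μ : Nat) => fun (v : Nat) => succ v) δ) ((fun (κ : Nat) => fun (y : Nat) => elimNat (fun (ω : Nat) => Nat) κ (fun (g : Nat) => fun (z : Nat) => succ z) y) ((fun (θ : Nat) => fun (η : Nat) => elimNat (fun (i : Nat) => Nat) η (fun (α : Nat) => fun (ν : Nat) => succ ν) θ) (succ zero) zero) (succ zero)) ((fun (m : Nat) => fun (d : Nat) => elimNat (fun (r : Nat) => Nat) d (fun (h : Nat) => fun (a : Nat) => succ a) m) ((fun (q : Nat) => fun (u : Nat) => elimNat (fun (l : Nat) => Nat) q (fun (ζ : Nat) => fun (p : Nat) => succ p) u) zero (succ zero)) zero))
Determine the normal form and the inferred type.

normal form:
  refl Nat (succ (succ (succ zero)))
type:
  Eq Nat (succ (succ (succ zero))) (succ (succ (succ zero)))
observation: contracting a beta-redex first, the term normalizes in 33 steps.


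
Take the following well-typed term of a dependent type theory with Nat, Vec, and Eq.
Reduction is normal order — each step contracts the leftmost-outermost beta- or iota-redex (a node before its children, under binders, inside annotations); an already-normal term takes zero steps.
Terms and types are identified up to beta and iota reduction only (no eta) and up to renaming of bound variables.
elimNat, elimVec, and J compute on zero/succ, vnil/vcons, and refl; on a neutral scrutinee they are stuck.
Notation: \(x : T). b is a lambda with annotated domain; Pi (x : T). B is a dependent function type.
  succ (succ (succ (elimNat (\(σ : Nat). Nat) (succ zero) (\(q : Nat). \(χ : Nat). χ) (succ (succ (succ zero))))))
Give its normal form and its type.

reduced normal form:
  succ (succ (succ (succ zero)))
type:
  Nat


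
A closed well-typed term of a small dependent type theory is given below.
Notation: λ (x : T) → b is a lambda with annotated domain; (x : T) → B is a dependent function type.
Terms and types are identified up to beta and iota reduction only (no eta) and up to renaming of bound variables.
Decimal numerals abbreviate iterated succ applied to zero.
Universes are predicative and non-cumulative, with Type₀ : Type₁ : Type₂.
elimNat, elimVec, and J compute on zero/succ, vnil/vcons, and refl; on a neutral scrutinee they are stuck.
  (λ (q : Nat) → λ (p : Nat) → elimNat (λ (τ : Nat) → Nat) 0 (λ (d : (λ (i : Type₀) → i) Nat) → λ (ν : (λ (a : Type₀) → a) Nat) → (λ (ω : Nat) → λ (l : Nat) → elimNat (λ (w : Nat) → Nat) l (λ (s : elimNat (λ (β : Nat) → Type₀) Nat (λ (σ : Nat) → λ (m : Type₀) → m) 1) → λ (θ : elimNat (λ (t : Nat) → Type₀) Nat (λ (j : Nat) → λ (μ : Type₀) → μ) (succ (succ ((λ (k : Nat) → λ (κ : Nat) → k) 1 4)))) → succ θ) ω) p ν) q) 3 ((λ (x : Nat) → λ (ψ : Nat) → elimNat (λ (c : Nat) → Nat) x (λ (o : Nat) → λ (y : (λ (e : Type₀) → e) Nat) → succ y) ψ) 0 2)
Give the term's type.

inferred type:
  Nat


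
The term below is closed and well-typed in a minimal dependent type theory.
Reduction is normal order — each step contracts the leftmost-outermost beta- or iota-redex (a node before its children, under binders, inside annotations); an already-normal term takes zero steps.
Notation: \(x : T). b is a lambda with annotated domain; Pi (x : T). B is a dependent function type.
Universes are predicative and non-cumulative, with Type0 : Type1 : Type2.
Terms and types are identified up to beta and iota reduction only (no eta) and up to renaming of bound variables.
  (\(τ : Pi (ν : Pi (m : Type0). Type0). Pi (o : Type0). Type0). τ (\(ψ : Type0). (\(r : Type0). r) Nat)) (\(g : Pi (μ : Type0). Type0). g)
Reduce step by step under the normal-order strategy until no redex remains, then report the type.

reduction (normal order):
  (\(τ : Pi (ν : Pi (m : Type0). Type0). Pi (o : Type0). Type0). τ (\(ψ : Type0). (\(r : Type0). r) Nat)) (\(g : Pi (μ : Type0). Type0). g)
  ~> (\(τ : Pi (ν : Type0). Type0). τ) (\(m : Type0). (\(o : Type0). o) Nat)
  ~> \(τ : Type0). (\(ν : Type0). ν) Nat
  ~> \(τ : Type0). Nat
inferred type:
  Pi (τ : Type0). Type0


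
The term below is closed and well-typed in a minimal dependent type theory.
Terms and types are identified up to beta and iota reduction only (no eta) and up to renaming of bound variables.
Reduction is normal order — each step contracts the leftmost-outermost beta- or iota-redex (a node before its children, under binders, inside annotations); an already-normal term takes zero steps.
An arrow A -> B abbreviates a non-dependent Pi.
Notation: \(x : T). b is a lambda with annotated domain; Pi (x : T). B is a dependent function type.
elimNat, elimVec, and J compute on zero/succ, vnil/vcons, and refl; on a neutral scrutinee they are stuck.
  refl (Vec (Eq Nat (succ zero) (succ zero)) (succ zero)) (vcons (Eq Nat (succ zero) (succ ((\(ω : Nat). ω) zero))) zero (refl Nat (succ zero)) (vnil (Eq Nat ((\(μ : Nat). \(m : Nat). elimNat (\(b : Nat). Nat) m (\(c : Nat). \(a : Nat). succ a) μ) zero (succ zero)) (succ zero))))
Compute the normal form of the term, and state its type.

resulting normal form:
  refl (Vec (Eq Nat (succ zero) (succ zero)) (succ zero)) (vcons (Eq Nat (succ zero) (succ zero)) zero (refl Nat (succ zero)) (vnil (Eq Nat (succ zero) (succ zero))))
type:
  Eq (Vec (Eq Nat (succ zero) (succ zero)) (succ zero)) (vcons (Eq Nat (succ zero) (succ zero)) zero (refl Nat (succ zero)) (vnil (Eq Nat (succ zero) (succ zero)))) (vcons (Eq Nat (succ zero) (succ zero)) zero (refl Nat (succ zero)) (vnil (Eq Nat (succ zero) (succ zero))))


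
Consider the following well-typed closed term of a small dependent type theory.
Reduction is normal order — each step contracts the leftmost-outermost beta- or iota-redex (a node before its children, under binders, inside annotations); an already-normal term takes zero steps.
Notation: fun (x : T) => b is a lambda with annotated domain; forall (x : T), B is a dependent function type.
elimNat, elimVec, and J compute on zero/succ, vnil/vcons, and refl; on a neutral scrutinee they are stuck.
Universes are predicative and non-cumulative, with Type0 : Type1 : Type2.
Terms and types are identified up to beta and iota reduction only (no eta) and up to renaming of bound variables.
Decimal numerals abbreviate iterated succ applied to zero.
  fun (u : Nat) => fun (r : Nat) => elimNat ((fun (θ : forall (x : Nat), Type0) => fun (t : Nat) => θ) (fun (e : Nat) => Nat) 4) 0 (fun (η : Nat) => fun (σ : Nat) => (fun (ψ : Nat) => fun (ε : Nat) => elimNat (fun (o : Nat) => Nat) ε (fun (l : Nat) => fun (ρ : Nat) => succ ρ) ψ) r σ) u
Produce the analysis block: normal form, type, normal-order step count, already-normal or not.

resulting normal form:
  fun (u : Nat) => fun (r : Nat) => elimNat (fun (θ : Nat) => Nat) 0 (fun (x : Nat) => fun (t : Nat) => elimNat (fun (e : Nat) => Nat) t (fun (η : Nat) => fun (σ : Nat) => succ σ) r) u
the term's type:
  forall (u : Nat), forall (r : Nat), Nat
reduction steps (normal order): 4
already normal: no
first redex: a beta-redex


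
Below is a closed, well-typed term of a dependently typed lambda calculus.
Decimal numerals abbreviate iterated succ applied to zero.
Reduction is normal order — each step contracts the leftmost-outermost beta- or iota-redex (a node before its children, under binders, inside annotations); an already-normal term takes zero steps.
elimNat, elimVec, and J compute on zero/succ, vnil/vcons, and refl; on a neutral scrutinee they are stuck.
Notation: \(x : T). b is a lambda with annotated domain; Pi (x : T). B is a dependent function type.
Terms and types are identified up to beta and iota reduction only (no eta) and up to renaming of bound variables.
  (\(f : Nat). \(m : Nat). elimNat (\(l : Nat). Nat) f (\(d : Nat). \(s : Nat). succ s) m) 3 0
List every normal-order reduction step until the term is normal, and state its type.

normal-order reduction:
  (\(f : Nat). \(m : Nat). elimNat (\(l : Nat). Nat) f (\(d : Nat). \(s : Nat). succ s) m) 3 0
  ~> (\(f : Nat). elimNat (\(m : Nat). Nat) 3 (\(l : Nat). \(d : Nat). succ d) f) 0
  ~> elimNat (\(f : Nat). Nat) 3 (\(m : Nat). \(l : Nat). succ l) 0
  ~> 3
the term's type:
  Nat


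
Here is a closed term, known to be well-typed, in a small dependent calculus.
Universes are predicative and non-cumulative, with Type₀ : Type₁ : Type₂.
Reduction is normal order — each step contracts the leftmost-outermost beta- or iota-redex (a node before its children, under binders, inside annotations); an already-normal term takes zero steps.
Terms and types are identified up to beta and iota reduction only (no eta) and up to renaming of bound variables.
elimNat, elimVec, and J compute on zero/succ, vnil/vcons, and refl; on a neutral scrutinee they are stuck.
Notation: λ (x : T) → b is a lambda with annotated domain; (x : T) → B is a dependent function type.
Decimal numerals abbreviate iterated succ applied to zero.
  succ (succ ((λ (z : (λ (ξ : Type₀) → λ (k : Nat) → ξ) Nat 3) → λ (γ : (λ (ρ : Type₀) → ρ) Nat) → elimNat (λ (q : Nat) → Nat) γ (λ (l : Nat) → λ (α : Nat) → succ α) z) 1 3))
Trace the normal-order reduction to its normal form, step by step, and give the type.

normal-order reduction:
  succ (succ ((λ (z : (λ (ξ : Type₀) → λ (k : Nat) → ξ) Nat 3) → λ (γ : (λ (ρ : Type₀) → ρ) Nat) → elimNat (λ (q : Nat) → Nat) γ (λ (l : Nat) → λ (α : Nat) → succ α) z) 1 3))
  ~> succ (succ ((λ (z : (λ (ξ : Type₀) → ξ) Nat) → elimNat (λ (k : Nat) → Nat) z (λ (γ : Nat) → λ (ρ : Nat) → succ ρ) 1) 3))
  ~> succ (succ (elimNat (λ (z : Nat) → Nat) 3 (λ (ξ : Nat) → λ (k : Nat) → succ k) 1))
  ~> succ (succ ((λ (z : Nat) → λ (ξ : Nat) → succ ξ) 0 (elimNat (λ (k : Nat) → Nat) 3 (λ (γ : Nat) → λ (ρ : Nat) → succ ρ) 0)))
  ~> succ (succ ((λ (z : Nat) → succ z) (elimNat (λ (ξ : Nat) → Nat) 3 (λ (k : Nat) → λ (γ : Nat) → succ γ) 0)))
  ~> succ (succ (succ (elimNat (λ (z : Nat) → Nat) 3 (λ (ξ : Nat) → λ (k : Nat) → succ k) 0)))
  ~> 6
type:
  Nat


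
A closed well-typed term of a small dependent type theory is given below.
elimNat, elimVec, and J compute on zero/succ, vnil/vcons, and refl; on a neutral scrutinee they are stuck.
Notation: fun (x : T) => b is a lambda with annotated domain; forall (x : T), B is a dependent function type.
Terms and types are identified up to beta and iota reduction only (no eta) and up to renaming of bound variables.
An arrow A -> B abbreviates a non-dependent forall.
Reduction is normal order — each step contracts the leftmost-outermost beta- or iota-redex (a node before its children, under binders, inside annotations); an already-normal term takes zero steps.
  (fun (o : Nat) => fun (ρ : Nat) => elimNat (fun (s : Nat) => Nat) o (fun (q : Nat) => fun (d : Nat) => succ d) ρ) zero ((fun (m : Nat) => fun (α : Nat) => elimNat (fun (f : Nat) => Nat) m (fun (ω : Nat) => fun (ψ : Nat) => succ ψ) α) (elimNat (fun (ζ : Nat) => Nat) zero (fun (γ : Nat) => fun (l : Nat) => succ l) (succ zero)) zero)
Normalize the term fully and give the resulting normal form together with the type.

normal form:
  succ zero
type:
  Nat
observation: the first redex contracted is a beta-redex; the normal form is reached in 13 normal-order steps.


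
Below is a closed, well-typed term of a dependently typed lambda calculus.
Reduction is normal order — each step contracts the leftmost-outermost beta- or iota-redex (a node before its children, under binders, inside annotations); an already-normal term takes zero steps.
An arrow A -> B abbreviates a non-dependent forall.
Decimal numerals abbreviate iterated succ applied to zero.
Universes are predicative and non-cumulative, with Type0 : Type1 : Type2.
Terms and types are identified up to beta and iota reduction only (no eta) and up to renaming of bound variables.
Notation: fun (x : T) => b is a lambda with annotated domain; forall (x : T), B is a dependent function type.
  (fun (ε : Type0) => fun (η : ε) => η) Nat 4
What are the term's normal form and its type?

reduced normal form:
  4
type:
  Nat
observation: 2 normal-order steps normalize the term, beginning with a beta-redex.


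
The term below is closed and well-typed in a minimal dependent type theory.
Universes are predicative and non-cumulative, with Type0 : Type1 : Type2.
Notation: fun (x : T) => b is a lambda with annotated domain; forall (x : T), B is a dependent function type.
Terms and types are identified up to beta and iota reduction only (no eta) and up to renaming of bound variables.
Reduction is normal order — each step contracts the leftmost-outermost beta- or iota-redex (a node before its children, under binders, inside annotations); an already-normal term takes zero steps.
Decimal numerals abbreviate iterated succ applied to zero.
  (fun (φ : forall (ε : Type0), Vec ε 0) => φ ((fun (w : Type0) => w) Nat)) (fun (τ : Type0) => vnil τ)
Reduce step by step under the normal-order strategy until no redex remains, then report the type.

normal-order reduction:
  (fun (φ : forall (ε : Type0), Vec ε 0) => φ ((fun (w : Type0) => w) Nat)) (fun (τ : Type0) => vnil τ)
  ~> (fun (φ : Type0) => vnil φ) ((fun (ε : Type0) => ε) Nat)
  ~> vnil ((fun (φ : Type0) => φ) Nat)
  ~> vnil Nat
type:
  Vec Nat 0


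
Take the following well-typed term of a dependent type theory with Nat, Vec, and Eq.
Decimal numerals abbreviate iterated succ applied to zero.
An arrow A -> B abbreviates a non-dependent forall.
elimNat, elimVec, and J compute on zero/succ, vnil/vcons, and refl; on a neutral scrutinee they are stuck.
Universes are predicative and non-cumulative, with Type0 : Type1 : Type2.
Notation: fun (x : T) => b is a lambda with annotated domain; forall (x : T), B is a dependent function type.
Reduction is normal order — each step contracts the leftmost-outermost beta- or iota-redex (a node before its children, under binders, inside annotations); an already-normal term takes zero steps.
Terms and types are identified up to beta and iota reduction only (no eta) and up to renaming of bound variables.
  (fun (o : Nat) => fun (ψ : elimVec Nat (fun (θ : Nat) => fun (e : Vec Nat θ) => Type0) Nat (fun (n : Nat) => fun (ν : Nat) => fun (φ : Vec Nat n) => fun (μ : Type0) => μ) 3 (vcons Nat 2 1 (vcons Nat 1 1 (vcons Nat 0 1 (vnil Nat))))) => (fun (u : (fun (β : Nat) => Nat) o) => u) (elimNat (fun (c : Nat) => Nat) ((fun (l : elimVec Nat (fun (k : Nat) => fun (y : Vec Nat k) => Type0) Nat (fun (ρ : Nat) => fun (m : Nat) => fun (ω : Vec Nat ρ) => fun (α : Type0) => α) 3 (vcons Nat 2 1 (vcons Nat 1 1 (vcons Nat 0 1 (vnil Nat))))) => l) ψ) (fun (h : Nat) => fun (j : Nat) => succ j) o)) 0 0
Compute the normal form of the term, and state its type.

reduced normal form:
  0
inferred type:
  Nat


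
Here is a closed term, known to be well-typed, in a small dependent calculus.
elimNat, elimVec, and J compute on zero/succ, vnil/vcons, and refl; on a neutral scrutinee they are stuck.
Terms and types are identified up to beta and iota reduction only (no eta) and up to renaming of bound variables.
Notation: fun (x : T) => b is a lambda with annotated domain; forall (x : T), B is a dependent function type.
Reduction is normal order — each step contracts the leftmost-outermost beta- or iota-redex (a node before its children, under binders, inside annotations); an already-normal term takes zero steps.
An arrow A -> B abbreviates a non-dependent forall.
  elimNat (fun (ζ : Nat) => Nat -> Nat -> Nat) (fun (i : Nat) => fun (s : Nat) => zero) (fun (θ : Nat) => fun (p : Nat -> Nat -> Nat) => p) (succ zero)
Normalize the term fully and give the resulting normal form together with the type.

reduced normal form:
  fun (ζ : Nat) => fun (i : Nat) => zero
inferred type:
  Nat -> Nat -> Nat
observation: the term reaches its normal form after 4 normal-order steps.


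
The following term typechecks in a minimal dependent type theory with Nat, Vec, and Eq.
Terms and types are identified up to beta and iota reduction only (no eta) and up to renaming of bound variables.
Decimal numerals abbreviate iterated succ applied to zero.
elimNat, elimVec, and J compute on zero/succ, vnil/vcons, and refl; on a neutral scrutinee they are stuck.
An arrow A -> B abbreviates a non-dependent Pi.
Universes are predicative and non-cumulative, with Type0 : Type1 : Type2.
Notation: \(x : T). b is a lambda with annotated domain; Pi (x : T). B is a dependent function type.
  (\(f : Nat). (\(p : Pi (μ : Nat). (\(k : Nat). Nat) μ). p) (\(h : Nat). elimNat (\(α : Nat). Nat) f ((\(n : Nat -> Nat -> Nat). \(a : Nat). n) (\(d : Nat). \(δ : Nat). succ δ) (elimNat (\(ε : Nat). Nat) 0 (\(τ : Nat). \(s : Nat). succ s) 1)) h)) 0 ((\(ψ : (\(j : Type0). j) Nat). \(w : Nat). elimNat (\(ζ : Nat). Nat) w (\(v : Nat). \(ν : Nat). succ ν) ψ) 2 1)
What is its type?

inferred type:
  Nat


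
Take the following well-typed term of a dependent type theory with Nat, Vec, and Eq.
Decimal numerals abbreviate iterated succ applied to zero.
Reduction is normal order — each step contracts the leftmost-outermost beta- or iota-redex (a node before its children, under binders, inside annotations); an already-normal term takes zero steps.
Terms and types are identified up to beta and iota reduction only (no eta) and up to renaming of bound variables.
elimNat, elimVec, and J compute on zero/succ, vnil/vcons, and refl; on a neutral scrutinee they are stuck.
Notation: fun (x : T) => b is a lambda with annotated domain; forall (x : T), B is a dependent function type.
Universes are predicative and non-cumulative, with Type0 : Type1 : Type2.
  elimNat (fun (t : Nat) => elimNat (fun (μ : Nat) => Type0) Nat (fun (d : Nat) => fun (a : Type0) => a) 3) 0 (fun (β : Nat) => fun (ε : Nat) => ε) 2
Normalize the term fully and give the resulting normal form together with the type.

reduced normal form:
  0
inferred type:
  Nat
observation: 7 normal-order steps separate the term from its normal form.


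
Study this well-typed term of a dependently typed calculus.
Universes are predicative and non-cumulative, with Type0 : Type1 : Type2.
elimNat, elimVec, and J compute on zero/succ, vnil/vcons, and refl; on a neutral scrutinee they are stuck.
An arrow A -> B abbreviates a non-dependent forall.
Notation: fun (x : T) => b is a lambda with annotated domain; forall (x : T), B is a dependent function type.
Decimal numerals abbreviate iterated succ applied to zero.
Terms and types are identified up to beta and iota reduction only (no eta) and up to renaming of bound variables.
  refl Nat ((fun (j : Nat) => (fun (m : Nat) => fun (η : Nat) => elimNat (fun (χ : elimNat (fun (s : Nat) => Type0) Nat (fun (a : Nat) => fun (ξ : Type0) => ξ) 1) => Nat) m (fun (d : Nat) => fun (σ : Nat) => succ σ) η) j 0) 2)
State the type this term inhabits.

type:
  Eq Nat 2 2


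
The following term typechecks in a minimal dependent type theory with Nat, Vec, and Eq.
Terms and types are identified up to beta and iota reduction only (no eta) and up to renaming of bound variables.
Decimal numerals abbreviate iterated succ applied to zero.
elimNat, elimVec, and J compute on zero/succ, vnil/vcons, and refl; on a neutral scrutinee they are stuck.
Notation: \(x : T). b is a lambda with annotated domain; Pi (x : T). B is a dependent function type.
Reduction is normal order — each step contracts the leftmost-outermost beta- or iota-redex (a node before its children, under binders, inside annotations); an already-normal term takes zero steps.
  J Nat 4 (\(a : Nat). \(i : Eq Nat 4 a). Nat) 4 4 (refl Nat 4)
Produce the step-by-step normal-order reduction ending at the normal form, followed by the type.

normal-order reduction:
  J Nat 4 (\(a : Nat). \(i : Eq Nat 4 a). Nat) 4 4 (refl Nat 4)
  ~> 4
the term's type:
  Nat


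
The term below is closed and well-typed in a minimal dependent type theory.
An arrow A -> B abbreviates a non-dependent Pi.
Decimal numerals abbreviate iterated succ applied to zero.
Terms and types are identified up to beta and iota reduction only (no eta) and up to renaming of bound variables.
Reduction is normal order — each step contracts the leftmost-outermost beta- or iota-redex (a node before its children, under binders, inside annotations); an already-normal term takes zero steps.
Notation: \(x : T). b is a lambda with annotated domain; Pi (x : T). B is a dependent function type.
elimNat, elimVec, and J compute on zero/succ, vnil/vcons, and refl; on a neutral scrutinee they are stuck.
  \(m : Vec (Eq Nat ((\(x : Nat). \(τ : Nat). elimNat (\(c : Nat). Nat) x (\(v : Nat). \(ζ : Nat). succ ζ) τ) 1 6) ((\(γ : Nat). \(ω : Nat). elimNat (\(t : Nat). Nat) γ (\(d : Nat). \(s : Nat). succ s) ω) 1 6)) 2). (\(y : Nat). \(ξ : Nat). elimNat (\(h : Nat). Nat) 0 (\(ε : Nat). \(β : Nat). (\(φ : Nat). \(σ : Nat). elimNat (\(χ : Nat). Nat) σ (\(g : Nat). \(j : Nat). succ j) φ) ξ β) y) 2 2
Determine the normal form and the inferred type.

reduced normal form:
  \(m : Vec (Eq Nat 7 7) 2). 4
the term's type:
  Vec (Eq Nat 7 7) 2 -> Nat


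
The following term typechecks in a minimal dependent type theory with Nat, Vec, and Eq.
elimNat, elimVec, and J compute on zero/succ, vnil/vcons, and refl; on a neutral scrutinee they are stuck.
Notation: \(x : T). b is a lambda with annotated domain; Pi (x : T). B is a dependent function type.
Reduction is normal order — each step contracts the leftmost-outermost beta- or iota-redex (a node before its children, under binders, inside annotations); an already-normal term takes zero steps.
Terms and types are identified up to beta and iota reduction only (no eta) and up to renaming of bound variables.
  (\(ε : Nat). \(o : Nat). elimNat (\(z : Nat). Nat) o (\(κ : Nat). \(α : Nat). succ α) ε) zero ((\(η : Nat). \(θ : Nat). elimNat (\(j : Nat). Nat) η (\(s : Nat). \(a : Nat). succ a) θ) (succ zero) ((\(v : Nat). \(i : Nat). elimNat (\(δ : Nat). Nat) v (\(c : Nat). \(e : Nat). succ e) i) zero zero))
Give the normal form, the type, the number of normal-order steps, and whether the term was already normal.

normal form:
  succ zero
type:
  Nat
normal-order step count: 9
started in normal form: no
first contracted redex: a beta-redex


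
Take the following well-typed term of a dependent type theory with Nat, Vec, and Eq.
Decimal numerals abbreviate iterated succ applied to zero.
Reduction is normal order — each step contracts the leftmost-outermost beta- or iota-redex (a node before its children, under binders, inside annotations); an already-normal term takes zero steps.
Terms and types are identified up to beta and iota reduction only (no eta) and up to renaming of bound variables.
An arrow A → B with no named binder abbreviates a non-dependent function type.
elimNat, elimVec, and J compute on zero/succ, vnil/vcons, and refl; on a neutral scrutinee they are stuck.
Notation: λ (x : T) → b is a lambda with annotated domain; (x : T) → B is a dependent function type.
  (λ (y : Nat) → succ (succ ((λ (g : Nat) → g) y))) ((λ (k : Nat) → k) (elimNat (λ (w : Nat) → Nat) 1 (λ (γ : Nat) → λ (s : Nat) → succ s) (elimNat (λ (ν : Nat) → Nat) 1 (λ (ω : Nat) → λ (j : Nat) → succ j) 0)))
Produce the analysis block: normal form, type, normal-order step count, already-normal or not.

reduced normal form:
  4
inferred type:
  Nat
steps to reach normal form (normal order): 8
term was already normal: no
first redex: a beta-redex


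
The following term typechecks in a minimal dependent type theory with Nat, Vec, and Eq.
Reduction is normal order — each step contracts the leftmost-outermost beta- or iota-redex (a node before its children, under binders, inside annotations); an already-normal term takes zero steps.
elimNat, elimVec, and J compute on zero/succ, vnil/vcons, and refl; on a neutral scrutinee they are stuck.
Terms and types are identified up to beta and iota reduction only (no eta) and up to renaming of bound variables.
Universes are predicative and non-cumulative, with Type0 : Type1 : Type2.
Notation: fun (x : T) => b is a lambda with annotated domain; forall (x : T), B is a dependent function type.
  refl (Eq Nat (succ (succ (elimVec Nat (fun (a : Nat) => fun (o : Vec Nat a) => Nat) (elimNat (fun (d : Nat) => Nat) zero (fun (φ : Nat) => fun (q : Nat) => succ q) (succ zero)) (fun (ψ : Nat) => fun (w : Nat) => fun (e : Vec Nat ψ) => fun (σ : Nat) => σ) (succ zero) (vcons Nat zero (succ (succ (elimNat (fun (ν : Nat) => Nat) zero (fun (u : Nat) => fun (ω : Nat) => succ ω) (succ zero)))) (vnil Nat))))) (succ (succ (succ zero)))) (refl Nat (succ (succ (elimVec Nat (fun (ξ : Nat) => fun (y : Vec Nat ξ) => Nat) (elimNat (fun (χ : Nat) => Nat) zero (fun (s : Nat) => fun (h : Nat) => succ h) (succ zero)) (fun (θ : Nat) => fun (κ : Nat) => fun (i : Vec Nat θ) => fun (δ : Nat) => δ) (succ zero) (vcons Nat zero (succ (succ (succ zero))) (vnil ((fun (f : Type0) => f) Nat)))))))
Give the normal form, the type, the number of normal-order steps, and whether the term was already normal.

reduced normal form:
  refl (Eq Nat (succ (succ (succ zero))) (succ (succ (succ zero)))) (refl Nat (succ (succ (succ zero))))
the term's type:
  Eq (Eq Nat (succ (succ (succ zero))) (succ (succ (succ zero)))) (refl Nat (succ (succ (succ zero)))) (refl Nat (succ (succ (succ zero))))
normal-order step count: 20
term was already normal: no
first contracted redex: an elimVec iota-redex
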